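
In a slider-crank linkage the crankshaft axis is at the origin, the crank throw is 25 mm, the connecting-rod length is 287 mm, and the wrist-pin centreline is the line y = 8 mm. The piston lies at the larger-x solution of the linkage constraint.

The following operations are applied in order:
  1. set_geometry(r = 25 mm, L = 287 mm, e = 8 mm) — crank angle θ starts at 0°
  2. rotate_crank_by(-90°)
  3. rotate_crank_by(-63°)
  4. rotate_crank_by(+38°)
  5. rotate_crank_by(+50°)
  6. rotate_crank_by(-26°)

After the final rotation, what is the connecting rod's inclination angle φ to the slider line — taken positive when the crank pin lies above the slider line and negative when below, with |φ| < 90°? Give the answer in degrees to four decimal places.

-6.6019

set_geometry: r = 25 mm, L = 287 mm, e = 8 mm; θ ← 0°
rotate_crank_by(-90°): θ ← 0° -90° = -90°
rotate_crank_by(-63°): θ ← -90° -63° = -153°
rotate_crank_by(+38°): θ ← -153° +38° = -115°
rotate_crank_by(+50°): θ ← -115° +50° = -65°
rotate_crank_by(-26°): θ ← -65° -26° = -91°
crank pin P = (r cos θ, r sin θ) = (-0.436310, -24.996192)
h = r sin θ − e = -24.996192 − 8 = -32.996192
sin φ = h / L = -32.996192 / 287 = -0.11496931
φ = arcsin(-0.11496931) = -6.601855°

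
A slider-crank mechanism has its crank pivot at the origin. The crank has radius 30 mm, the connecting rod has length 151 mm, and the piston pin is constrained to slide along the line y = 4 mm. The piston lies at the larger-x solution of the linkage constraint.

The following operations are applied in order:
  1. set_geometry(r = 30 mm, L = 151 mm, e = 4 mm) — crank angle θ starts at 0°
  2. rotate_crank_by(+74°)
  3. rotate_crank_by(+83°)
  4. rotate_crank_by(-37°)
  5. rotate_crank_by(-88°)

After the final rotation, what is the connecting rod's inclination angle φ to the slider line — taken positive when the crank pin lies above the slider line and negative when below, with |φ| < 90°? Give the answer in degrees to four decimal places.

4.5191

set_geometry: r = 30 mm, L = 151 mm, e = 4 mm; θ ← 0°
rotate_crank_by(+74°): θ ← 0° +74° = 74°
rotate_crank_by(+83°): θ ← 74° +83° = 157°
rotate_crank_by(-37°): θ ← 157° -37° = 120°
rotate_crank_by(-88°): θ ← 120° -88° = 32°
crank pin P = (r cos θ, r sin θ) = (25.441443, 15.897578)
h = r sin θ − e = 15.897578 − 4 = 11.897578
sin φ = h / L = 11.897578 / 151 = 0.07879191
φ = arcsin(0.07879191) = 4.519128°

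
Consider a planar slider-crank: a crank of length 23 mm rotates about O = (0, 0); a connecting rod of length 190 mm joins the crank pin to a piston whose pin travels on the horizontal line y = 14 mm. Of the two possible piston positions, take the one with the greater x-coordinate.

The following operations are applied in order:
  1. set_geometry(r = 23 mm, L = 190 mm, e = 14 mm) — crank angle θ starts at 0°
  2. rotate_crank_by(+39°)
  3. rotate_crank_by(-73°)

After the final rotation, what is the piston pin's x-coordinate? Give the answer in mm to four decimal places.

set_geometry: r = 23 mm, L = 190 mm, e = 14 mm; θ ← 0°
rotate_crank_by(+39°): θ ← 0° +39° = 39°
rotate_crank_by(-73°): θ ← 39° -73° = -34°
crank pin P = (r cos θ, r sin θ) = (19.067864, -12.861437)
h = r sin θ − e = -12.861437 − 14 = -26.861437
x = r cos θ + √(L² − h²) = 19.067864 + √(36100.0 − 721.5368) = 19.067864 + 188.091635 = 207.159499

207.1595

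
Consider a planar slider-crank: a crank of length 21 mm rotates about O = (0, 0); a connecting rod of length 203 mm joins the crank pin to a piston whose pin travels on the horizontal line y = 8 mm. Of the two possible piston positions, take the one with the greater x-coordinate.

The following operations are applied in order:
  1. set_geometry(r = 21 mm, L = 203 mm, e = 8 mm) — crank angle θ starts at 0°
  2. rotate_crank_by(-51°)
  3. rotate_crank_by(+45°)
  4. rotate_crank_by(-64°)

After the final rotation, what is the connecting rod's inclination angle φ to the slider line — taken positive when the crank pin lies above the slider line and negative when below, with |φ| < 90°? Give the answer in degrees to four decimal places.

set_geometry: r = 21 mm, L = 203 mm, e = 8 mm; θ ← 0°
rotate_crank_by(-51°): θ ← 0° -51° = -51°
rotate_crank_by(+45°): θ ← -51° +45° = -6°
rotate_crank_by(-64°): θ ← -6° -64° = -70°
crank pin P = (r cos θ, r sin θ) = (7.182423, -19.733545)
h = r sin θ − e = -19.733545 − 8 = -27.733545
sin φ = h / L = -27.733545 / 203 = -0.13661845
φ = arcsin(-0.13661845) = -7.852217°

-7.8522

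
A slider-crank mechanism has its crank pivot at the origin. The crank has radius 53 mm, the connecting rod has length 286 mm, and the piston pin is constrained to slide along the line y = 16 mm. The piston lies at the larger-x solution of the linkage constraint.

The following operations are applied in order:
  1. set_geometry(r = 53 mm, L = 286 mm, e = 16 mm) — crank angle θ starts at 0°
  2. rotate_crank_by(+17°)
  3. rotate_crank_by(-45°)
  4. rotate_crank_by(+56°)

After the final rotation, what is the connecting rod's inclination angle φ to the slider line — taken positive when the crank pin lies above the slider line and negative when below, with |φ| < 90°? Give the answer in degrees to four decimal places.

set_geometry: r = 53 mm, L = 286 mm, e = 16 mm; θ ← 0°
rotate_crank_by(+17°): θ ← 0° +17° = 17°
rotate_crank_by(-45°): θ ← 17° -45° = -28°
rotate_crank_by(+56°): θ ← -28° +56° = 28°
crank pin P = (r cos θ, r sin θ) = (46.796222, 24.881993)
h = r sin θ − e = 24.881993 − 16 = 8.881993
sin φ = h / L = 8.881993 / 286 = 0.03105592
φ = arcsin(0.03105592) = 1.779659°

1.7797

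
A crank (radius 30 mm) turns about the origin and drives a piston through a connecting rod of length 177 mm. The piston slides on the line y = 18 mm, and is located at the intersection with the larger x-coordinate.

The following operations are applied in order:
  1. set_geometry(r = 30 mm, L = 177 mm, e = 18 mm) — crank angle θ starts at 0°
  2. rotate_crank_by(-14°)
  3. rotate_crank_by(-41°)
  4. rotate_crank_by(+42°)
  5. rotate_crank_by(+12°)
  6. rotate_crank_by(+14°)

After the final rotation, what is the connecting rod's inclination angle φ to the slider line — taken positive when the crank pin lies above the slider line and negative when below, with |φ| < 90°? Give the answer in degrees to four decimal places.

set_geometry: r = 30 mm, L = 177 mm, e = 18 mm; θ ← 0°
rotate_crank_by(-14°): θ ← 0° -14° = -14°
rotate_crank_by(-41°): θ ← -14° -41° = -55°
rotate_crank_by(+42°): θ ← -55° +42° = -13°
rotate_crank_by(+12°): θ ← -13° +12° = -1°
rotate_crank_by(+14°): θ ← -1° +14° = 13°
crank pin P = (r cos θ, r sin θ) = (29.231102, 6.748532)
h = r sin θ − e = 6.748532 − 18 = -11.251468
sin φ = h / L = -11.251468 / 177 = -0.06356762
φ = arcsin(-0.06356762) = -3.644614°

-3.6446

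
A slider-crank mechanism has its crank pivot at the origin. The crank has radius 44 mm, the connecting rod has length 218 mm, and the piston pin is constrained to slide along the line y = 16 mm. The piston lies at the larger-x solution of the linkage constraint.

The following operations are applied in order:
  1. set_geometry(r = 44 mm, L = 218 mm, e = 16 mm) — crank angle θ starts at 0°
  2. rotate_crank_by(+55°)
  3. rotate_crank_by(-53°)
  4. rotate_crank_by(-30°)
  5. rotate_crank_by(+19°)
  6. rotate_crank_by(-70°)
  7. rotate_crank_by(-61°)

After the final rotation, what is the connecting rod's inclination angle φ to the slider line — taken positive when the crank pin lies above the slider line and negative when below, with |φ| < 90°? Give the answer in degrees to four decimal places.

set_geometry: r = 44 mm, L = 218 mm, e = 16 mm; θ ← 0°
rotate_crank_by(+55°): θ ← 0° +55° = 55°
rotate_crank_by(-53°): θ ← 55° -53° = 2°
rotate_crank_by(-30°): θ ← 2° -30° = -28°
rotate_crank_by(+19°): θ ← -28° +19° = -9°
rotate_crank_by(-70°): θ ← -9° -70° = -79°
rotate_crank_by(-61°): θ ← -79° -61° = -140°
crank pin P = (r cos θ, r sin θ) = (-33.705955, -28.282655)
h = r sin θ − e = -28.282655 − 16 = -44.282655
sin φ = h / L = -44.282655 / 218 = -0.20313144
φ = arcsin(-0.20313144) = -11.720137°

-11.7201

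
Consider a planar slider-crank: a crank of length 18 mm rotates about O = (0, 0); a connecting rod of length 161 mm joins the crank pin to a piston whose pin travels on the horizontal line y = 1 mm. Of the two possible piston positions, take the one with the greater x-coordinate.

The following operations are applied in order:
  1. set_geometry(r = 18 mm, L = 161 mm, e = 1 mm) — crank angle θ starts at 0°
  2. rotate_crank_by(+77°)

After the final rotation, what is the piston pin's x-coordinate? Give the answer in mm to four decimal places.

set_geometry: r = 18 mm, L = 161 mm, e = 1 mm; θ ← 0°
rotate_crank_by(+77°): θ ← 0° +77° = 77°
crank pin P = (r cos θ, r sin θ) = (4.049119, 17.538661)
h = r sin θ − e = 17.538661 − 1 = 16.538661
x = r cos θ + √(L² − h²) = 4.049119 + √(25921.0 − 273.5273) = 4.049119 + 160.148283 = 164.197402

164.1974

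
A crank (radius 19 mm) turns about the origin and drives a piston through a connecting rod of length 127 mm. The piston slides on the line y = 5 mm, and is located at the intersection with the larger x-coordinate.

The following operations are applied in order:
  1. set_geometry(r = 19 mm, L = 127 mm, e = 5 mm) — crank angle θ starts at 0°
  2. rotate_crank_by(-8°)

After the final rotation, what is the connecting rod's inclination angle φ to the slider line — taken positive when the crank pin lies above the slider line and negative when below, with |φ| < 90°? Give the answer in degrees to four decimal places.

-3.4508

set_geometry: r = 19 mm, L = 127 mm, e = 5 mm; θ ← 0°
rotate_crank_by(-8°): θ ← 0° -8° = -8°
crank pin P = (r cos θ, r sin θ) = (18.815093, -2.644289)
h = r sin θ − e = -2.644289 − 5 = -7.644289
sin φ = h / L = -7.644289 / 127 = -0.06019125
φ = arcsin(-0.06019125) = -3.450791°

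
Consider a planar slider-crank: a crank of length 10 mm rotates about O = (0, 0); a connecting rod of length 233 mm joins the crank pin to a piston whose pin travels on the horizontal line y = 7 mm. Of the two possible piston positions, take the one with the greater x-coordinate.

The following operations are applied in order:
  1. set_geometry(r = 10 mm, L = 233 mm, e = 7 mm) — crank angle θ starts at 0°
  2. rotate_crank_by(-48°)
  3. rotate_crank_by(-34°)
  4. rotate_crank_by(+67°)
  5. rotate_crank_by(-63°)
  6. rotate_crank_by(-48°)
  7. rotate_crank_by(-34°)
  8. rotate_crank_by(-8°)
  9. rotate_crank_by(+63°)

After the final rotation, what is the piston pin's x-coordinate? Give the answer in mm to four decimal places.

set_geometry: r = 10 mm, L = 233 mm, e = 7 mm; θ ← 0°
rotate_crank_by(-48°): θ ← 0° -48° = -48°
rotate_crank_by(-34°): θ ← -48° -34° = -82°
rotate_crank_by(+67°): θ ← -82° +67° = -15°
rotate_crank_by(-63°): θ ← -15° -63° = -78°
rotate_crank_by(-48°): θ ← -78° -48° = -126°
rotate_crank_by(-34°): θ ← -126° -34° = -160°
rotate_crank_by(-8°): θ ← -160° -8° = -168°
rotate_crank_by(+63°): θ ← -168° +63° = -105°
crank pin P = (r cos θ, r sin θ) = (-2.588190, -9.659258)
h = r sin θ − e = -9.659258 − 7 = -16.659258
x = r cos θ + √(L² − h²) = -2.588190 + √(54289.0 − 277.5309) = -2.588190 + 232.403677 = 229.815487

229.8155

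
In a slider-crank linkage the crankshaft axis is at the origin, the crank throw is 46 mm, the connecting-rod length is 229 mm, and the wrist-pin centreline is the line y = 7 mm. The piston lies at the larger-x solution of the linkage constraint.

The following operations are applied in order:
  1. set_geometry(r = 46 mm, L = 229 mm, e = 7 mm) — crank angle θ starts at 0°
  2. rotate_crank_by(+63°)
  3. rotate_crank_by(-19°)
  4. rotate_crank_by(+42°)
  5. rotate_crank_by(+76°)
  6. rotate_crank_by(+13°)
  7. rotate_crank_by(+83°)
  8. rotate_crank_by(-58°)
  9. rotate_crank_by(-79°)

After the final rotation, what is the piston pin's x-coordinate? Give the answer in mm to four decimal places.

set_geometry: r = 46 mm, L = 229 mm, e = 7 mm; θ ← 0°
rotate_crank_by(+63°): θ ← 0° +63° = 63°
rotate_crank_by(-19°): θ ← 63° -19° = 44°
rotate_crank_by(+42°): θ ← 44° +42° = 86°
rotate_crank_by(+76°): θ ← 86° +76° = 162°
rotate_crank_by(+13°): θ ← 162° +13° = 175°
rotate_crank_by(+83°): θ ← 175° +83° = 258°
rotate_crank_by(-58°): θ ← 258° -58° = 200°
rotate_crank_by(-79°): θ ← 200° -79° = 121°
crank pin P = (r cos θ, r sin θ) = (-23.691751, 39.429696)
h = r sin θ − e = 39.429696 − 7 = 32.429696
x = r cos θ + √(L² − h²) = -23.691751 + √(52441.0 − 1051.6852) = -23.691751 + 226.692115 = 203.000363

203.0004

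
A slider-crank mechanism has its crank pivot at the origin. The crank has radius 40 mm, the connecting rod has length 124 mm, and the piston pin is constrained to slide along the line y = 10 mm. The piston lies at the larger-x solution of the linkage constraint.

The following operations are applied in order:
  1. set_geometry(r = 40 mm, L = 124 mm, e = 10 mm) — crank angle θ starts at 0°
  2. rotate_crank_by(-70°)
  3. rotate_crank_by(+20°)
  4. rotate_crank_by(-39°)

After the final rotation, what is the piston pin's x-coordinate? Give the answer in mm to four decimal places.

114.1732

set_geometry: r = 40 mm, L = 124 mm, e = 10 mm; θ ← 0°
rotate_crank_by(-70°): θ ← 0° -70° = -70°
rotate_crank_by(+20°): θ ← -70° +20° = -50°
rotate_crank_by(-39°): θ ← -50° -39° = -89°
crank pin P = (r cos θ, r sin θ) = (0.698096, -39.993908)
h = r sin θ − e = -39.993908 − 10 = -49.993908
x = r cos θ + √(L² − h²) = 0.698096 + √(15376.0 − 2499.3908) = 0.698096 + 113.475148 = 114.173244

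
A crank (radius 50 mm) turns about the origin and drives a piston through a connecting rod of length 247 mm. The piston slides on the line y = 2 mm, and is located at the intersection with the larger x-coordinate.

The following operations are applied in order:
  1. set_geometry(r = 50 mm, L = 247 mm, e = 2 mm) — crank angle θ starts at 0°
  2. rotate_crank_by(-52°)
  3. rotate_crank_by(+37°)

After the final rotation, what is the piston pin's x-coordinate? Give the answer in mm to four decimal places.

set_geometry: r = 50 mm, L = 247 mm, e = 2 mm; θ ← 0°
rotate_crank_by(-52°): θ ← 0° -52° = -52°
rotate_crank_by(+37°): θ ← -52° +37° = -15°
crank pin P = (r cos θ, r sin θ) = (48.296291, -12.940952)
h = r sin θ − e = -12.940952 − 2 = -14.940952
x = r cos θ + √(L² − h²) = 48.296291 + √(61009.0 − 223.2321) = 48.296291 + 246.547699 = 294.843990

294.8440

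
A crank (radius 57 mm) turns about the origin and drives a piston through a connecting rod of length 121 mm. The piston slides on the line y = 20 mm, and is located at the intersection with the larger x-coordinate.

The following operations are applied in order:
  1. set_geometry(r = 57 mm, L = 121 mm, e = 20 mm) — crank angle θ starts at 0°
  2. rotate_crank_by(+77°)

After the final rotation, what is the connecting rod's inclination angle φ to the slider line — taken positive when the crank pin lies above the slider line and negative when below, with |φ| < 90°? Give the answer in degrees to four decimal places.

17.0803

set_geometry: r = 57 mm, L = 121 mm, e = 20 mm; θ ← 0°
rotate_crank_by(+77°): θ ← 0° +77° = 77°
crank pin P = (r cos θ, r sin θ) = (12.822210, 55.539094)
h = r sin θ − e = 55.539094 − 20 = 35.539094
sin φ = h / L = 35.539094 / 121 = 0.29371152
φ = arcsin(0.29371152) = 17.080290°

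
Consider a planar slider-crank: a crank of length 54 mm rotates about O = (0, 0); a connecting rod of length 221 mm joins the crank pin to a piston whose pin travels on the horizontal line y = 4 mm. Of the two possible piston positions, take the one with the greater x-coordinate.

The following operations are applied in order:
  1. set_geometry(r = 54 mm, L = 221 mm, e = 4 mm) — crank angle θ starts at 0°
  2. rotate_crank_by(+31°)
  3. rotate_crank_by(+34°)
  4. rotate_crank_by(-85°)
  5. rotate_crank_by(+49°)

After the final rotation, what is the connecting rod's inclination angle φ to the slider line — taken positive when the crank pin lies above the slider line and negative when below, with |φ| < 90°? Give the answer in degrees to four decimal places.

5.7599

set_geometry: r = 54 mm, L = 221 mm, e = 4 mm; θ ← 0°
rotate_crank_by(+31°): θ ← 0° +31° = 31°
rotate_crank_by(+34°): θ ← 31° +34° = 65°
rotate_crank_by(-85°): θ ← 65° -85° = -20°
rotate_crank_by(+49°): θ ← -20° +49° = 29°
crank pin P = (r cos θ, r sin θ) = (47.229464, 26.179719)
h = r sin θ − e = 26.179719 − 4 = 22.179719
sin φ = h / L = 22.179719 / 221 = 0.10036072
φ = arcsin(0.10036072) = 5.759943°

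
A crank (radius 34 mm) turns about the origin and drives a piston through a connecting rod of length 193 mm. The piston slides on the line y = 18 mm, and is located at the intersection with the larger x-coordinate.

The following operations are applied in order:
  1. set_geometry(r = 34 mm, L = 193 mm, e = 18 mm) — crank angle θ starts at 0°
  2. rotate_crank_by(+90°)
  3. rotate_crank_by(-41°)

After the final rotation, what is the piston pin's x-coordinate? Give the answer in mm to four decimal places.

set_geometry: r = 34 mm, L = 193 mm, e = 18 mm; θ ← 0°
rotate_crank_by(+90°): θ ← 0° +90° = 90°
rotate_crank_by(-41°): θ ← 90° -41° = 49°
crank pin P = (r cos θ, r sin θ) = (22.306007, 25.660126)
h = r sin θ − e = 25.660126 − 18 = 7.660126
x = r cos θ + √(L² − h²) = 22.306007 + √(37249.0 − 58.6775) = 22.306007 + 192.847926 = 215.153933

215.1539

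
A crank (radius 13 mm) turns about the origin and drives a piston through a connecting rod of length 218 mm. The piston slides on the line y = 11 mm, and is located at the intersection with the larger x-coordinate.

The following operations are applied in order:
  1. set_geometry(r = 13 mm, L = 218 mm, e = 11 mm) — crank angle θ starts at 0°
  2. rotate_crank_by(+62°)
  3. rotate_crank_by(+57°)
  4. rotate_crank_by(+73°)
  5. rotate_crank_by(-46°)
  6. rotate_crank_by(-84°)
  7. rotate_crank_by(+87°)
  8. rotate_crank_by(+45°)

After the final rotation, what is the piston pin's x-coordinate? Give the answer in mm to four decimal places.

204.9268

set_geometry: r = 13 mm, L = 218 mm, e = 11 mm; θ ← 0°
rotate_crank_by(+62°): θ ← 0° +62° = 62°
rotate_crank_by(+57°): θ ← 62° +57° = 119°
rotate_crank_by(+73°): θ ← 119° +73° = 192°
rotate_crank_by(-46°): θ ← 192° -46° = 146°
rotate_crank_by(-84°): θ ← 146° -84° = 62°
rotate_crank_by(+87°): θ ← 62° +87° = 149°
rotate_crank_by(+45°): θ ← 149° +45° = 194°
crank pin P = (r cos θ, r sin θ) = (-12.613844, -3.144985)
h = r sin θ − e = -3.144985 − 11 = -14.144985
x = r cos θ + √(L² − h²) = -12.613844 + √(47524.0 − 200.0806) = -12.613844 + 217.540616 = 204.926771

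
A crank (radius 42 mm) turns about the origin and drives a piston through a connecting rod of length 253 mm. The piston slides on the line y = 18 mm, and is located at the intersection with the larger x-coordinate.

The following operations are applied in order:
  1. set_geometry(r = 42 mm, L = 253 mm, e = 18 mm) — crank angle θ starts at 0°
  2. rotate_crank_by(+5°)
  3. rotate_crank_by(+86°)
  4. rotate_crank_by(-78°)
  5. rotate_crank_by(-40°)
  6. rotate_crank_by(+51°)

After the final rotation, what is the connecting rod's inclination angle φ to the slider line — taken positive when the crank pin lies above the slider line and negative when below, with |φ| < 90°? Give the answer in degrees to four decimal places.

-0.2077

set_geometry: r = 42 mm, L = 253 mm, e = 18 mm; θ ← 0°
rotate_crank_by(+5°): θ ← 0° +5° = 5°
rotate_crank_by(+86°): θ ← 5° +86° = 91°
rotate_crank_by(-78°): θ ← 91° -78° = 13°
rotate_crank_by(-40°): θ ← 13° -40° = -27°
rotate_crank_by(+51°): θ ← -27° +51° = 24°
crank pin P = (r cos θ, r sin θ) = (38.368909, 17.082939)
h = r sin θ − e = 17.082939 − 18 = -0.917061
sin φ = h / L = -0.917061 / 253 = -0.00362475
φ = arcsin(-0.00362475) = -0.207683°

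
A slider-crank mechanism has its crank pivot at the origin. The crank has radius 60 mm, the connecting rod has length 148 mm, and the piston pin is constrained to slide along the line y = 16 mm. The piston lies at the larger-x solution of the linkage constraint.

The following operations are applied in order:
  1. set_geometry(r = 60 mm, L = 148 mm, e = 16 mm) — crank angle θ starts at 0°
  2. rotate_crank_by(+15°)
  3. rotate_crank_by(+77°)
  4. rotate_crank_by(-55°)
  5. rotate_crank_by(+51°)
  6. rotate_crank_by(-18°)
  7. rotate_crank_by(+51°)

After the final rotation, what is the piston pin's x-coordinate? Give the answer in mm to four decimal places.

112.7943

set_geometry: r = 60 mm, L = 148 mm, e = 16 mm; θ ← 0°
rotate_crank_by(+15°): θ ← 0° +15° = 15°
rotate_crank_by(+77°): θ ← 15° +77° = 92°
rotate_crank_by(-55°): θ ← 92° -55° = 37°
rotate_crank_by(+51°): θ ← 37° +51° = 88°
rotate_crank_by(-18°): θ ← 88° -18° = 70°
rotate_crank_by(+51°): θ ← 70° +51° = 121°
crank pin P = (r cos θ, r sin θ) = (-30.902284, 51.430038)
h = r sin θ − e = 51.430038 − 16 = 35.430038
x = r cos θ + √(L² − h²) = -30.902284 + √(21904.0 − 1255.2876) = -30.902284 + 143.696598 = 112.794314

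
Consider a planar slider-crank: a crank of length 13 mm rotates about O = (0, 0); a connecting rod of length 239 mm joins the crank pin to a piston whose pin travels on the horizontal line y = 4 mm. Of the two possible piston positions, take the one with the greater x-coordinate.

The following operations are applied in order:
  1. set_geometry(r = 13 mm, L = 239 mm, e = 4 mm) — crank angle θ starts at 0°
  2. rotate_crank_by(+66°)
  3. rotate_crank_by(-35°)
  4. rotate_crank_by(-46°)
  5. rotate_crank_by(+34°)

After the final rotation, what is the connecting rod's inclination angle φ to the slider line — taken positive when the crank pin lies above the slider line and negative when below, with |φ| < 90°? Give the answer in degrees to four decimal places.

0.0557

set_geometry: r = 13 mm, L = 239 mm, e = 4 mm; θ ← 0°
rotate_crank_by(+66°): θ ← 0° +66° = 66°
rotate_crank_by(-35°): θ ← 66° -35° = 31°
rotate_crank_by(-46°): θ ← 31° -46° = -15°
rotate_crank_by(+34°): θ ← -15° +34° = 19°
crank pin P = (r cos θ, r sin θ) = (12.291741, 4.232386)
h = r sin θ − e = 4.232386 − 4 = 0.232386
sin φ = h / L = 0.232386 / 239 = 0.00097233
φ = arcsin(0.00097233) = 0.055710°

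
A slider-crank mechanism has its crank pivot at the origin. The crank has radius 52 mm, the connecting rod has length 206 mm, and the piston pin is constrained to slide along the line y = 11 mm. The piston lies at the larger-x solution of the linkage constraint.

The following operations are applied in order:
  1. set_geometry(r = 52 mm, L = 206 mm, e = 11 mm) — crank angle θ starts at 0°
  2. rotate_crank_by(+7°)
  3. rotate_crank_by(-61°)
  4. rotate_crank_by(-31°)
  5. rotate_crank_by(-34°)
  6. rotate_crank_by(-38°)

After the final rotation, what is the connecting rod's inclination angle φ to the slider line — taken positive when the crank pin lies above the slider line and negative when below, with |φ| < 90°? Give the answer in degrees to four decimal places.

-8.7445

set_geometry: r = 52 mm, L = 206 mm, e = 11 mm; θ ← 0°
rotate_crank_by(+7°): θ ← 0° +7° = 7°
rotate_crank_by(-61°): θ ← 7° -61° = -54°
rotate_crank_by(-31°): θ ← -54° -31° = -85°
rotate_crank_by(-34°): θ ← -85° -34° = -119°
rotate_crank_by(-38°): θ ← -119° -38° = -157°
crank pin P = (r cos θ, r sin θ) = (-47.866252, -20.318019)
h = r sin θ − e = -20.318019 − 11 = -31.318019
sin φ = h / L = -31.318019 / 206 = -0.15202922
φ = arcsin(-0.15202922) = -8.744541°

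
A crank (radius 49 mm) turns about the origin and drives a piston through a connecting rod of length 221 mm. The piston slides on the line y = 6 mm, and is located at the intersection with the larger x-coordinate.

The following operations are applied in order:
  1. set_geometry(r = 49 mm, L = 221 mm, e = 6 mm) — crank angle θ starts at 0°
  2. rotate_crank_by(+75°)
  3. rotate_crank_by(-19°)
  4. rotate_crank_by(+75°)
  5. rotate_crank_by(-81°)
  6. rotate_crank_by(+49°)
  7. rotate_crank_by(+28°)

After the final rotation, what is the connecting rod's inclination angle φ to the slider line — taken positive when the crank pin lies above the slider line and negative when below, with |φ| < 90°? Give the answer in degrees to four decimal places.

set_geometry: r = 49 mm, L = 221 mm, e = 6 mm; θ ← 0°
rotate_crank_by(+75°): θ ← 0° +75° = 75°
rotate_crank_by(-19°): θ ← 75° -19° = 56°
rotate_crank_by(+75°): θ ← 56° +75° = 131°
rotate_crank_by(-81°): θ ← 131° -81° = 50°
rotate_crank_by(+49°): θ ← 50° +49° = 99°
rotate_crank_by(+28°): θ ← 99° +28° = 127°
crank pin P = (r cos θ, r sin θ) = (-29.488936, 39.133140)
h = r sin θ − e = 39.133140 − 6 = 33.133140
sin φ = h / L = 33.133140 / 221 = 0.14992371
φ = arcsin(0.14992371) = 8.622505°

8.6225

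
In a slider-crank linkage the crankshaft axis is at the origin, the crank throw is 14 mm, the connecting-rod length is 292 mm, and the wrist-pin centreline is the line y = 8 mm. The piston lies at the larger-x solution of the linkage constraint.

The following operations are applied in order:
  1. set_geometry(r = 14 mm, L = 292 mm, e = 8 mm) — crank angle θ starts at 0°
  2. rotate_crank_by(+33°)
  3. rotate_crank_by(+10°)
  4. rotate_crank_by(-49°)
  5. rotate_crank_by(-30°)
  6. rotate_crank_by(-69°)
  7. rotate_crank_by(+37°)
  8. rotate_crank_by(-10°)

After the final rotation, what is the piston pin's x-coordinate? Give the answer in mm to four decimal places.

set_geometry: r = 14 mm, L = 292 mm, e = 8 mm; θ ← 0°
rotate_crank_by(+33°): θ ← 0° +33° = 33°
rotate_crank_by(+10°): θ ← 33° +10° = 43°
rotate_crank_by(-49°): θ ← 43° -49° = -6°
rotate_crank_by(-30°): θ ← -6° -30° = -36°
rotate_crank_by(-69°): θ ← -36° -69° = -105°
rotate_crank_by(+37°): θ ← -105° +37° = -68°
rotate_crank_by(-10°): θ ← -68° -10° = -78°
crank pin P = (r cos θ, r sin θ) = (2.910764, -13.694066)
h = r sin θ − e = -13.694066 − 8 = -21.694066
x = r cos θ + √(L² − h²) = 2.910764 + √(85264.0 − 470.6325) = 2.910764 + 291.193007 = 294.103771

294.1038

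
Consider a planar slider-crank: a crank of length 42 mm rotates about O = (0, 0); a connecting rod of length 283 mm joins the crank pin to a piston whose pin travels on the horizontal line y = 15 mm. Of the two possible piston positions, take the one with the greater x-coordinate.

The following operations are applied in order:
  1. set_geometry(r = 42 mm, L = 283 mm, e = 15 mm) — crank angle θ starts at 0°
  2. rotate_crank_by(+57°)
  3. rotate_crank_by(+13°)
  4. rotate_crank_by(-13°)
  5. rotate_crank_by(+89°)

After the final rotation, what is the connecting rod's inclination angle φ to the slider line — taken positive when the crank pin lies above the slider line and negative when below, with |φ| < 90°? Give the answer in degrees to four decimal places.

1.7183

set_geometry: r = 42 mm, L = 283 mm, e = 15 mm; θ ← 0°
rotate_crank_by(+57°): θ ← 0° +57° = 57°
rotate_crank_by(+13°): θ ← 57° +13° = 70°
rotate_crank_by(-13°): θ ← 70° -13° = 57°
rotate_crank_by(+89°): θ ← 57° +89° = 146°
crank pin P = (r cos θ, r sin θ) = (-34.819578, 23.486102)
h = r sin θ − e = 23.486102 − 15 = 8.486102
sin φ = h / L = 8.486102 / 283 = 0.02998623
φ = arcsin(0.02998623) = 1.718342°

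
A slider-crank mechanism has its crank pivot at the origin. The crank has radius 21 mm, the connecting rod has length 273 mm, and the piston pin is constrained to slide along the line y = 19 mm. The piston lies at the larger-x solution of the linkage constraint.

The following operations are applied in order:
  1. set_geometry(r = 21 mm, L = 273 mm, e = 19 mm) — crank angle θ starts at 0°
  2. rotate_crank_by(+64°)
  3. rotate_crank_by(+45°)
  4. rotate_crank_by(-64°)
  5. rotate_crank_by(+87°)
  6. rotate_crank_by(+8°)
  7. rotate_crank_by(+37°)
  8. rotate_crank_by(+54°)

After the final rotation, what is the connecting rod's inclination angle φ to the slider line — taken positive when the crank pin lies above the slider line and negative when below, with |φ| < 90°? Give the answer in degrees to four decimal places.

-7.4336

set_geometry: r = 21 mm, L = 273 mm, e = 19 mm; θ ← 0°
rotate_crank_by(+64°): θ ← 0° +64° = 64°
rotate_crank_by(+45°): θ ← 64° +45° = 109°
rotate_crank_by(-64°): θ ← 109° -64° = 45°
rotate_crank_by(+87°): θ ← 45° +87° = 132°
rotate_crank_by(+8°): θ ← 132° +8° = 140°
rotate_crank_by(+37°): θ ← 140° +37° = 177°
rotate_crank_by(+54°): θ ← 177° +54° = 231°
crank pin P = (r cos θ, r sin θ) = (-13.215728, -16.320065)
h = r sin θ − e = -16.320065 − 19 = -35.320065
sin φ = h / L = -35.320065 / 273 = -0.12937753
φ = arcsin(-0.12937753) = -7.433624°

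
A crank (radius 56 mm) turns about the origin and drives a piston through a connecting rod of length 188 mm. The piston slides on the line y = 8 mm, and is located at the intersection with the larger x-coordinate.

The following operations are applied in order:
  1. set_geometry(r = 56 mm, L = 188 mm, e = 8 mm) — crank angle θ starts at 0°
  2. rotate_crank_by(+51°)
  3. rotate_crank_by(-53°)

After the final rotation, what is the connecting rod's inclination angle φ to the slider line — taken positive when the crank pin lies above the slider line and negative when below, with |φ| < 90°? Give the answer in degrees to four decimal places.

-3.0352

set_geometry: r = 56 mm, L = 188 mm, e = 8 mm; θ ← 0°
rotate_crank_by(+51°): θ ← 0° +51° = 51°
rotate_crank_by(-53°): θ ← 51° -53° = -2°
crank pin P = (r cos θ, r sin θ) = (55.965886, -1.954372)
h = r sin θ − e = -1.954372 − 8 = -9.954372
sin φ = h / L = -9.954372 / 188 = -0.05294879
φ = arcsin(-0.05294879) = -3.035161°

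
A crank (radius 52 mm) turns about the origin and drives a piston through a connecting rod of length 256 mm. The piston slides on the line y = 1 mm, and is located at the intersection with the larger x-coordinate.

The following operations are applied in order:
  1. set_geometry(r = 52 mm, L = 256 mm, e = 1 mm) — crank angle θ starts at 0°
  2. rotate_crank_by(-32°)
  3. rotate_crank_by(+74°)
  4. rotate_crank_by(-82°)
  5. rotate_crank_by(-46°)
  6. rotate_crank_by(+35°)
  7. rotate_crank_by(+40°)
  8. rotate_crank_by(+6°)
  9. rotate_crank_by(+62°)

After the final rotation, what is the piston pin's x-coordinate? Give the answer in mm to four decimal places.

set_geometry: r = 52 mm, L = 256 mm, e = 1 mm; θ ← 0°
rotate_crank_by(-32°): θ ← 0° -32° = -32°
rotate_crank_by(+74°): θ ← -32° +74° = 42°
rotate_crank_by(-82°): θ ← 42° -82° = -40°
rotate_crank_by(-46°): θ ← -40° -46° = -86°
rotate_crank_by(+35°): θ ← -86° +35° = -51°
rotate_crank_by(+40°): θ ← -51° +40° = -11°
rotate_crank_by(+6°): θ ← -11° +6° = -5°
rotate_crank_by(+62°): θ ← -5° +62° = 57°
crank pin P = (r cos θ, r sin θ) = (28.321230, 43.610870)
h = r sin θ − e = 43.610870 − 1 = 42.610870
x = r cos θ + √(L² − h²) = 28.321230 + √(65536.0 − 1815.6862) = 28.321230 + 252.428829 = 280.750059

280.7501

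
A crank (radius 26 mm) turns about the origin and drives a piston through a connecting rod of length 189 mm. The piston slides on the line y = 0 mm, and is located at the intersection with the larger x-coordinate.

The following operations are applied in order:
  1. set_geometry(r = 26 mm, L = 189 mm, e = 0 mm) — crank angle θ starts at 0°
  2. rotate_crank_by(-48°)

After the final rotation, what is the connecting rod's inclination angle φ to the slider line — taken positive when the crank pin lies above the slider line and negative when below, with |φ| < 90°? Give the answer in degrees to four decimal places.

set_geometry: r = 26 mm, L = 189 mm, e = 0 mm; θ ← 0°
rotate_crank_by(-48°): θ ← 0° -48° = -48°
crank pin P = (r cos θ, r sin θ) = (17.397396, -19.321765)
h = r sin θ − e = -19.321765 − 0 = -19.321765
sin φ = h / L = -19.321765 / 189 = -0.10223156
φ = arcsin(-0.10223156) = -5.867688°

-5.8677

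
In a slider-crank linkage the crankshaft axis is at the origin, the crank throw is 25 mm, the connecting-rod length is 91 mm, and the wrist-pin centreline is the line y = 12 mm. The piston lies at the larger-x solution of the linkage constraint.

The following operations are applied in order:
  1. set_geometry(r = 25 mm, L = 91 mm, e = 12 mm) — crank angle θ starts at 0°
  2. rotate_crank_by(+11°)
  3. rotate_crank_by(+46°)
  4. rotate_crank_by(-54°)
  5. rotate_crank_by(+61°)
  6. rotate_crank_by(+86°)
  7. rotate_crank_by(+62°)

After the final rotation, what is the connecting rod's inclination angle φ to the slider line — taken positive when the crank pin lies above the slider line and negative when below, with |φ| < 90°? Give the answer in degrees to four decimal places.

-16.1081

set_geometry: r = 25 mm, L = 91 mm, e = 12 mm; θ ← 0°
rotate_crank_by(+11°): θ ← 0° +11° = 11°
rotate_crank_by(+46°): θ ← 11° +46° = 57°
rotate_crank_by(-54°): θ ← 57° -54° = 3°
rotate_crank_by(+61°): θ ← 3° +61° = 64°
rotate_crank_by(+86°): θ ← 64° +86° = 150°
rotate_crank_by(+62°): θ ← 150° +62° = 212°
crank pin P = (r cos θ, r sin θ) = (-21.201202, -13.247982)
h = r sin θ − e = -13.247982 − 12 = -25.247982
sin φ = h / L = -25.247982 / 91 = -0.27745035
φ = arcsin(-0.27745035) = -16.108092°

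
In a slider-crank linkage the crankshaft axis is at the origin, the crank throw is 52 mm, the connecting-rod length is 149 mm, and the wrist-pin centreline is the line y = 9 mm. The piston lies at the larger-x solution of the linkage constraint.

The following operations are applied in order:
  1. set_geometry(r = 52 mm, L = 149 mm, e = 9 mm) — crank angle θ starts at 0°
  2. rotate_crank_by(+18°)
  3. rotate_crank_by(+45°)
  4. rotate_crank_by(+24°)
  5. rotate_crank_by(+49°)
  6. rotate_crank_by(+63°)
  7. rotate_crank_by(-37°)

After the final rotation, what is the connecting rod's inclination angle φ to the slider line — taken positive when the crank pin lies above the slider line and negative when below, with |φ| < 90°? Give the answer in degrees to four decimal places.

2.7193

set_geometry: r = 52 mm, L = 149 mm, e = 9 mm; θ ← 0°
rotate_crank_by(+18°): θ ← 0° +18° = 18°
rotate_crank_by(+45°): θ ← 18° +45° = 63°
rotate_crank_by(+24°): θ ← 63° +24° = 87°
rotate_crank_by(+49°): θ ← 87° +49° = 136°
rotate_crank_by(+63°): θ ← 136° +63° = 199°
rotate_crank_by(-37°): θ ← 199° -37° = 162°
crank pin P = (r cos θ, r sin θ) = (-49.454939, 16.068884)
h = r sin θ − e = 16.068884 − 9 = 7.068884
sin φ = h / L = 7.068884 / 149 = 0.04744217
φ = arcsin(0.04744217) = 2.719257°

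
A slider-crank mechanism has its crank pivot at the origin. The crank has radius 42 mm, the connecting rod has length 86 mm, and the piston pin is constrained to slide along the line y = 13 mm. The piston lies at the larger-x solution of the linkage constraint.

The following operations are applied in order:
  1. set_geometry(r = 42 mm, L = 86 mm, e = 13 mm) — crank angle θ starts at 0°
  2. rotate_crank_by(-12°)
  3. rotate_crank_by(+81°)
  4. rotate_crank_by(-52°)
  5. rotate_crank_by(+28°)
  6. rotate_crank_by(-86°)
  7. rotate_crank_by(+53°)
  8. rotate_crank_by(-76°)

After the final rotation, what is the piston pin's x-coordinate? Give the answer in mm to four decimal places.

87.8414

set_geometry: r = 42 mm, L = 86 mm, e = 13 mm; θ ← 0°
rotate_crank_by(-12°): θ ← 0° -12° = -12°
rotate_crank_by(+81°): θ ← -12° +81° = 69°
rotate_crank_by(-52°): θ ← 69° -52° = 17°
rotate_crank_by(+28°): θ ← 17° +28° = 45°
rotate_crank_by(-86°): θ ← 45° -86° = -41°
rotate_crank_by(+53°): θ ← -41° +53° = 12°
rotate_crank_by(-76°): θ ← 12° -76° = -64°
crank pin P = (r cos θ, r sin θ) = (18.411588, -37.749350)
h = r sin θ − e = -37.749350 − 13 = -50.749350
x = r cos θ + √(L² − h²) = 18.411588 + √(7396.0 − 2575.4965) = 18.411588 + 69.429846 = 87.841434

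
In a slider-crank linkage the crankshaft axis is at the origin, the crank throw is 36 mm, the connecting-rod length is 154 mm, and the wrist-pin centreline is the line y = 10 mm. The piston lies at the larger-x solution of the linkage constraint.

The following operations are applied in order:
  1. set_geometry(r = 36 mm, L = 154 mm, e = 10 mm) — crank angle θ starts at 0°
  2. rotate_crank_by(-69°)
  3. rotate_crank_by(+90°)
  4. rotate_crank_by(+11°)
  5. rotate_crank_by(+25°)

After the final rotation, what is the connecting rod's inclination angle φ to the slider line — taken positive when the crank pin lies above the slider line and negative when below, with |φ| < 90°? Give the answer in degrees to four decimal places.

7.5342

set_geometry: r = 36 mm, L = 154 mm, e = 10 mm; θ ← 0°
rotate_crank_by(-69°): θ ← 0° -69° = -69°
rotate_crank_by(+90°): θ ← -69° +90° = 21°
rotate_crank_by(+11°): θ ← 21° +11° = 32°
rotate_crank_by(+25°): θ ← 32° +25° = 57°
crank pin P = (r cos θ, r sin θ) = (19.607005, 30.192140)
h = r sin θ − e = 30.192140 − 10 = 20.192140
sin φ = h / L = 20.192140 / 154 = 0.13111780
φ = arcsin(0.13111780) = 7.534190°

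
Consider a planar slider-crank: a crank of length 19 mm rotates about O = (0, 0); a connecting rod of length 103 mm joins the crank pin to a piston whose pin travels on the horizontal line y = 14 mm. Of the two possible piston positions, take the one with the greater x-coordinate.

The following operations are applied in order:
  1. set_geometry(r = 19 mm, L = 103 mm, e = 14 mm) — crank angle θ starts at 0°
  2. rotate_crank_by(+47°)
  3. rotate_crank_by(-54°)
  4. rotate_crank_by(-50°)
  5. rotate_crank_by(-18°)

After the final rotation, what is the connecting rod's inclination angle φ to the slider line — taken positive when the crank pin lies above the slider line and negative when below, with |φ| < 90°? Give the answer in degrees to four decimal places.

set_geometry: r = 19 mm, L = 103 mm, e = 14 mm; θ ← 0°
rotate_crank_by(+47°): θ ← 0° +47° = 47°
rotate_crank_by(-54°): θ ← 47° -54° = -7°
rotate_crank_by(-50°): θ ← -7° -50° = -57°
rotate_crank_by(-18°): θ ← -57° -18° = -75°
crank pin P = (r cos θ, r sin θ) = (4.917562, -18.352591)
h = r sin θ − e = -18.352591 − 14 = -32.352591
sin φ = h / L = -32.352591 / 103 = -0.31410282
φ = arcsin(-0.31410282) = -18.306660°

-18.3067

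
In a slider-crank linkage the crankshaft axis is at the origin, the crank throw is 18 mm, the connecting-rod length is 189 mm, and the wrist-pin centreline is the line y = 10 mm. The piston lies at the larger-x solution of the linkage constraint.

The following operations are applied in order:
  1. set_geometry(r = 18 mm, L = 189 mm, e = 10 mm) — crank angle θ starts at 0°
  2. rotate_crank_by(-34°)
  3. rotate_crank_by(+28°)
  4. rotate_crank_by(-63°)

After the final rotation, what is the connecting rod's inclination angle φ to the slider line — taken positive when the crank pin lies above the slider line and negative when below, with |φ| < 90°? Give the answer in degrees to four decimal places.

-8.1533

set_geometry: r = 18 mm, L = 189 mm, e = 10 mm; θ ← 0°
rotate_crank_by(-34°): θ ← 0° -34° = -34°
rotate_crank_by(+28°): θ ← -34° +28° = -6°
rotate_crank_by(-63°): θ ← -6° -63° = -69°
crank pin P = (r cos θ, r sin θ) = (6.450623, -16.804448)
h = r sin θ − e = -16.804448 − 10 = -26.804448
sin φ = h / L = -26.804448 / 189 = -0.14182247
φ = arcsin(-0.14182247) = -8.153319°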